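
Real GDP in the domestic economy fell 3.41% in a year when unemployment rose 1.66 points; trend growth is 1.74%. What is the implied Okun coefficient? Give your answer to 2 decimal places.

Growth form: g_Y = g_Y* - β × Δu, so β = (g_Y* - g_Y)/Δu.
β = (1.74 + 3.41)/1.66 = 5.15/1.66 = 3.10.

β ≈ 3.10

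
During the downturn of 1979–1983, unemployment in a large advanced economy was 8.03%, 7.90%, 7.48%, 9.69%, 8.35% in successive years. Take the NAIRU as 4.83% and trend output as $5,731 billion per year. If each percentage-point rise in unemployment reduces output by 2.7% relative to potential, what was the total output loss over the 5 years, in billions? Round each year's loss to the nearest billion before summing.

Year 1979: gap = -2.7 × (8.03 - 4.83) = -8.64%, loss ≈ 5731 × 8.64/100 ≈ 495.
Year 1980: gap = -2.7 × (7.9 - 4.83) = -8.289%, loss ≈ 5731 × 8.289/100 ≈ 475.
Year 1981: gap = -2.7 × (7.48 - 4.83) = -7.155%, loss ≈ 5731 × 7.155/100 ≈ 410.
Year 1982: gap = -2.7 × (9.69 - 4.83) = -13.122%, loss ≈ 5731 × 13.122/100 ≈ 752.
Year 1983: gap = -2.7 × (8.35 - 4.83) = -9.504%, loss ≈ 5731 × 9.504/100 ≈ 545.
Total lost output = 495 + 475 + 410 + 752 + 545 = 2677 billion.

$2,677 billion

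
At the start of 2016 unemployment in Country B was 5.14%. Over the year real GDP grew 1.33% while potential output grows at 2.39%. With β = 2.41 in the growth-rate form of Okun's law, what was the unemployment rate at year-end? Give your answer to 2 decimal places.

Growth-rate Okun's law: g_Y = g_Y* - β × Δu, so Δu = (g_Y* - g_Y)/β.
Δu = (2.39 - 1.33)/2.41 = 1.06/2.41 = 0.44 percentage points.
Year-end unemployment = 5.14 + 0.44 = 5.58%.

5.58%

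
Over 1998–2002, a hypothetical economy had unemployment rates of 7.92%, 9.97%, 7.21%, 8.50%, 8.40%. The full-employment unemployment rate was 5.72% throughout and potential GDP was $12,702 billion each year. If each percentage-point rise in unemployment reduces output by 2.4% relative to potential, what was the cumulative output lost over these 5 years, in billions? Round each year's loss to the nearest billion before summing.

Year 1998: gap = -2.4 × (7.92 - 5.72) = -5.28%, loss ≈ 12702 × 5.28/100 ≈ 671.
Year 1999: gap = -2.4 × (9.97 - 5.72) = -10.2%, loss ≈ 12702 × 10.2/100 ≈ 1296.
Year 2000: gap = -2.4 × (7.21 - 5.72) = -3.576%, loss ≈ 12702 × 3.576/100 ≈ 454.
Year 2001: gap = -2.4 × (8.5 - 5.72) = -6.672%, loss ≈ 12702 × 6.672/100 ≈ 847.
Year 2002: gap = -2.4 × (8.4 - 5.72) = -6.432%, loss ≈ 12702 × 6.432/100 ≈ 817.
Total lost output = 671 + 1296 + 454 + 847 + 817 = 4085 billion.

$4,085 billion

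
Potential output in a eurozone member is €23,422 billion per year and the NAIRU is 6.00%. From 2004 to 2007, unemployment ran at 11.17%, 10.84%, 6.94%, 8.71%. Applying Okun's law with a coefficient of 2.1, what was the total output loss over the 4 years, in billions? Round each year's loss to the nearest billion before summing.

€6,719 billion

Year 2004: gap = -2.1 × (11.17 - 6) = -10.857%, loss ≈ 23422 × 10.857/100 ≈ 2543.
Year 2005: gap = -2.1 × (10.84 - 6) = -10.164%, loss ≈ 23422 × 10.164/100 ≈ 2381.
Year 2006: gap = -2.1 × (6.94 - 6) = -1.974%, loss ≈ 23422 × 1.974/100 ≈ 462.
Year 2007: gap = -2.1 × (8.71 - 6) = -5.691%, loss ≈ 23422 × 5.691/100 ≈ 1333.
Total lost output = 2543 + 2381 + 462 + 1333 = 6719 billion.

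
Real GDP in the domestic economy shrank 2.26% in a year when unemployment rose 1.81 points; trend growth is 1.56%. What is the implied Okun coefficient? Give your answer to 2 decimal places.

β ≈ 2.11

Growth form: g_Y = g_Y* - β × Δu, so β = (g_Y* - g_Y)/Δu.
β = (1.56 + 2.26)/1.81 = 3.82/1.81 = 2.11.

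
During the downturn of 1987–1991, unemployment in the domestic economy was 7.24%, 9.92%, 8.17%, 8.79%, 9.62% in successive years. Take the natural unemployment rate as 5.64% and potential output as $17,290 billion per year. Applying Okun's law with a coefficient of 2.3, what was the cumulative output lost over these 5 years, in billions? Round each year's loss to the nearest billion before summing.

$6,180 billion

Year 1987: gap = -2.3 × (7.24 - 5.64) = -3.68%, loss ≈ 17290 × 3.68/100 ≈ 636.
Year 1988: gap = -2.3 × (9.92 - 5.64) = -9.844%, loss ≈ 17290 × 9.844/100 ≈ 1702.
Year 1989: gap = -2.3 × (8.17 - 5.64) = -5.819%, loss ≈ 17290 × 5.819/100 ≈ 1006.
Year 1990: gap = -2.3 × (8.79 - 5.64) = -7.245%, loss ≈ 17290 × 7.245/100 ≈ 1253.
Year 1991: gap = -2.3 × (9.62 - 5.64) = -9.154%, loss ≈ 17290 × 9.154/100 ≈ 1583.
Total lost output = 636 + 1702 + 1006 + 1253 + 1583 = 6180 billion.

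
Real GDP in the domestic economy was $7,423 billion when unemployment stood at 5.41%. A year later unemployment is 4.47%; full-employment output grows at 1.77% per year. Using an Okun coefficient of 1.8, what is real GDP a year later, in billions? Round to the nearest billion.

Δu = 4.47 - 5.41 = -0.94 points.
Okun's law (growth form): g_Y = g_Y* - β × Δu = 1.77 - 1.8 × (-0.94) = 1.77 + 1.692 = 3.462%.
Real GDP in the next year = 7423 × (1 + 3.462/100) = 7423 × 1.03462 ≈ 7680 billion.

$7,680 billion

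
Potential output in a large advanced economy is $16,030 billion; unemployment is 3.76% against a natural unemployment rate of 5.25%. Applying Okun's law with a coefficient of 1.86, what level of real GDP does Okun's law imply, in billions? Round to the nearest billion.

Unemployment gap = 3.76 - 5.25 = -1.49 points, so the output gap is -1.86 × (-1.49) = 2.7714%.
Actual GDP = 16030 × (1 + 2.7714/100) = 16030 × 1.027714 ≈ 16474 billion.

$16,474 billion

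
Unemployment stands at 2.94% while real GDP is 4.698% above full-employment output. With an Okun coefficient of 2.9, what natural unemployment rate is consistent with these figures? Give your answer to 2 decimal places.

From Okun's law, u - u* = -(output gap)/β = -(4.698)/2.9 = -1.62 points.
So u* = 2.94 + 1.62 = 4.56%.

4.56%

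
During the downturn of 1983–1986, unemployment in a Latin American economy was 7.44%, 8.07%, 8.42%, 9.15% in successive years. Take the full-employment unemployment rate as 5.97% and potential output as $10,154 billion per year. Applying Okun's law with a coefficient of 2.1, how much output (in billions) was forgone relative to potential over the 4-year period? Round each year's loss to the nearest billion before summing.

Year 1983: gap = -2.1 × (7.44 - 5.97) = -3.087%, loss ≈ 10154 × 3.087/100 ≈ 313.
Year 1984: gap = -2.1 × (8.07 - 5.97) = -4.41%, loss ≈ 10154 × 4.41/100 ≈ 448.
Year 1985: gap = -2.1 × (8.42 - 5.97) = -5.145%, loss ≈ 10154 × 5.145/100 ≈ 522.
Year 1986: gap = -2.1 × (9.15 - 5.97) = -6.678%, loss ≈ 10154 × 6.678/100 ≈ 678.
Total lost output = 313 + 448 + 522 + 678 = 1961 billion.

$1,961 billion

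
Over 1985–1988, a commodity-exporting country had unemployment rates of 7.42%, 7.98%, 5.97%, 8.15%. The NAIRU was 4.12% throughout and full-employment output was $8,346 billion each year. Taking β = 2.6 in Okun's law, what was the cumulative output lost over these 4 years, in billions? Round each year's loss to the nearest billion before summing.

$2,829 billion

Year 1985: gap = -2.6 × (7.42 - 4.12) = -8.58%, loss ≈ 8346 × 8.58/100 ≈ 716.
Year 1986: gap = -2.6 × (7.98 - 4.12) = -10.036%, loss ≈ 8346 × 10.036/100 ≈ 838.
Year 1987: gap = -2.6 × (5.97 - 4.12) = -4.81%, loss ≈ 8346 × 4.81/100 ≈ 401.
Year 1988: gap = -2.6 × (8.15 - 4.12) = -10.478%, loss ≈ 8346 × 10.478/100 ≈ 874.
Total lost output = 716 + 838 + 401 + 874 = 2829 billion.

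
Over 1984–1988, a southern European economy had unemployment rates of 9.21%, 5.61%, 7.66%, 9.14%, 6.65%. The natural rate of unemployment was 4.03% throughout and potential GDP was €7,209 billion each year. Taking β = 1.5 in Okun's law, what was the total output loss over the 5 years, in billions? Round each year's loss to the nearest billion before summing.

Year 1984: gap = -1.5 × (9.21 - 4.03) = -7.77%, loss ≈ 7209 × 7.77/100 ≈ 560.
Year 1985: gap = -1.5 × (5.61 - 4.03) = -2.37%, loss ≈ 7209 × 2.37/100 ≈ 171.
Year 1986: gap = -1.5 × (7.66 - 4.03) = -5.445%, loss ≈ 7209 × 5.445/100 ≈ 393.
Year 1987: gap = -1.5 × (9.14 - 4.03) = -7.665%, loss ≈ 7209 × 7.665/100 ≈ 553.
Year 1988: gap = -1.5 × (6.65 - 4.03) = -3.93%, loss ≈ 7209 × 3.93/100 ≈ 283.
Total lost output = 560 + 171 + 393 + 553 + 283 = 1960 billion.

€1,960 billion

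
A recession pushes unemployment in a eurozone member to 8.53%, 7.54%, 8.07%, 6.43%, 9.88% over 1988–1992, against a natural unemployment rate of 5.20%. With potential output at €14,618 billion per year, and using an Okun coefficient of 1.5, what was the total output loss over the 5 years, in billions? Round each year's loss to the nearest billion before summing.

Year 1988: gap = -1.5 × (8.53 - 5.2) = -4.995%, loss ≈ 14618 × 4.995/100 ≈ 730.
Year 1989: gap = -1.5 × (7.54 - 5.2) = -3.51%, loss ≈ 14618 × 3.51/100 ≈ 513.
Year 1990: gap = -1.5 × (8.07 - 5.2) = -4.305%, loss ≈ 14618 × 4.305/100 ≈ 629.
Year 1991: gap = -1.5 × (6.43 - 5.2) = -1.845%, loss ≈ 14618 × 1.845/100 ≈ 270.
Year 1992: gap = -1.5 × (9.88 - 5.2) = -7.02%, loss ≈ 14618 × 7.02/100 ≈ 1026.
Total lost output = 730 + 513 + 629 + 270 + 1026 = 3168 billion.

€3,168 billion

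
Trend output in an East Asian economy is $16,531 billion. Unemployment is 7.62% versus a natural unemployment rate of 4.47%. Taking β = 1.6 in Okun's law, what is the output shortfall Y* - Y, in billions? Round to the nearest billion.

Output gap = -1.6 × (7.62 - 4.47) = -1.6 × 3.15 = -5.04%.
Actual GDP ≈ 16531 × 0.9496 ≈ 15698 billion, so the shortfall is 16531 - 15698 = 833 billion.

$833 billion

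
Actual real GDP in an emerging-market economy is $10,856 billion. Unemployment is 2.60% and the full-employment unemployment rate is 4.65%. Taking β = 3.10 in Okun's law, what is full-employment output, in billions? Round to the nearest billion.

Unemployment gap = 2.6 - 4.65 = -2.05 points, so output gap = -3.1 × (-2.05) = 6.355%.
Since Y = Y* × (1 + gap/100), Y* = 10856/1.06355 ≈ 10207 billion.

$10,207 billion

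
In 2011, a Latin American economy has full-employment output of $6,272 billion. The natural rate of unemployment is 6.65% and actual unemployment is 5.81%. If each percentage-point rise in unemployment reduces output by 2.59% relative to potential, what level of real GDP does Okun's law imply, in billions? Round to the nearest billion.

$6,408 billion

Unemployment gap = 5.81 - 6.65 = -0.84 points, so the output gap is -2.59 × (-0.84) = 2.1756%.
Actual GDP = 6272 × (1 + 2.1756/100) = 6272 × 1.021756 ≈ 6408 billion.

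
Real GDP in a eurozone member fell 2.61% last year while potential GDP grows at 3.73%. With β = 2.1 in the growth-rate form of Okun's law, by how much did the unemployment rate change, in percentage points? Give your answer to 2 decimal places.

3.02 percentage points

Growth-rate Okun's law: g_Y = g_Y* - β × Δu, so Δu = (g_Y* - g_Y)/β.
Δu = (3.73 + 2.61)/2.1 = 6.34/2.1 = 3.02 percentage points.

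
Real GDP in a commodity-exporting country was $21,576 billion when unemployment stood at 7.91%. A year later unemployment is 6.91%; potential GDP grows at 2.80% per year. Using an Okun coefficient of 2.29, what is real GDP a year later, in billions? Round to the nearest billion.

Δu = 6.91 - 7.91 = -1 point.
Okun's law (growth form): g_Y = g_Y* - β × Δu = 2.80 - 2.29 × (-1.00) = 2.8 + 2.29 = 5.09%.
Real GDP in the next year = 21576 × (1 + 5.09/100) = 21576 × 1.0509 ≈ 22674 billion.

$22,674 billion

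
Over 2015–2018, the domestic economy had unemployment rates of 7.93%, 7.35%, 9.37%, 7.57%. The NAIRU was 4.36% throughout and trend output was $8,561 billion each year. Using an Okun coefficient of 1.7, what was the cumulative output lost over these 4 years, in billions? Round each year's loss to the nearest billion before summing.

Year 2015: gap = -1.7 × (7.93 - 4.36) = -6.069%, loss ≈ 8561 × 6.069/100 ≈ 520.
Year 2016: gap = -1.7 × (7.35 - 4.36) = -5.083%, loss ≈ 8561 × 5.083/100 ≈ 435.
Year 2017: gap = -1.7 × (9.37 - 4.36) = -8.517%, loss ≈ 8561 × 8.517/100 ≈ 729.
Year 2018: gap = -1.7 × (7.57 - 4.36) = -5.457%, loss ≈ 8561 × 5.457/100 ≈ 467.
Total lost output = 520 + 435 + 729 + 467 = 2151 billion.

$2,151 billion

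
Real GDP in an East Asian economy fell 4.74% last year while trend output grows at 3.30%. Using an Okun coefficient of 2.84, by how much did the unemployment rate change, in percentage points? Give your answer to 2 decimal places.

Growth-rate Okun's law: g_Y = g_Y* - β × Δu, so Δu = (g_Y* - g_Y)/β.
Δu = (3.3 + 4.74)/2.84 = 8.04/2.84 = 2.83 percentage points.

2.83 percentage points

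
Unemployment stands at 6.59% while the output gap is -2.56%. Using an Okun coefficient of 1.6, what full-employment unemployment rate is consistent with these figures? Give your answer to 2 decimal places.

From Okun's law, u - u* = -(output gap)/β = -(-2.56)/1.6 = 1.6 points.
So u* = 6.59 - 1.6 = 4.99%.

4.99%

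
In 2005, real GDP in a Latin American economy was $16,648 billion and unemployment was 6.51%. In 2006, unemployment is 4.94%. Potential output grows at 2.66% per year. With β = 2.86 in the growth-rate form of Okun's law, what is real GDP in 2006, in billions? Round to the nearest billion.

$17,838 billion

Δu = 4.94 - 6.51 = -1.57 points.
Okun's law (growth form): g_Y = g_Y* - β × Δu = 2.66 - 2.86 × (-1.57) = 2.66 + 4.4902 = 7.1502%.
Real GDP in the next year = 16648 × (1 + 7.1502/100) = 16648 × 1.071502 ≈ 17838 billion.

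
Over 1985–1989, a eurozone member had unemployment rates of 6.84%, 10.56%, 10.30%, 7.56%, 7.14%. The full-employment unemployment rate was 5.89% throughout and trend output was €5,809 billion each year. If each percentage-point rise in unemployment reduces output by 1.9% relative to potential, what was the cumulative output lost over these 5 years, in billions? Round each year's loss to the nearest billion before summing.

€1,429 billion

Year 1985: gap = -1.9 × (6.84 - 5.89) = -1.805%, loss ≈ 5809 × 1.805/100 ≈ 105.
Year 1986: gap = -1.9 × (10.56 - 5.89) = -8.873%, loss ≈ 5809 × 8.873/100 ≈ 515.
Year 1987: gap = -1.9 × (10.3 - 5.89) = -8.379%, loss ≈ 5809 × 8.379/100 ≈ 487.
Year 1988: gap = -1.9 × (7.56 - 5.89) = -3.173%, loss ≈ 5809 × 3.173/100 ≈ 184.
Year 1989: gap = -1.9 × (7.14 - 5.89) = -2.375%, loss ≈ 5809 × 2.375/100 ≈ 138.
Total lost output = 105 + 515 + 487 + 184 + 138 = 1429 billion.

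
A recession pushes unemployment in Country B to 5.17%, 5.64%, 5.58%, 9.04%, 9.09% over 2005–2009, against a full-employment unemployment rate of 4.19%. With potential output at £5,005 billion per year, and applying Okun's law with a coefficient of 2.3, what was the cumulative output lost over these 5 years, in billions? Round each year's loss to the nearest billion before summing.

Year 2005: gap = -2.3 × (5.17 - 4.19) = -2.254%, loss ≈ 5005 × 2.254/100 ≈ 113.
Year 2006: gap = -2.3 × (5.64 - 4.19) = -3.335%, loss ≈ 5005 × 3.335/100 ≈ 167.
Year 2007: gap = -2.3 × (5.58 - 4.19) = -3.197%, loss ≈ 5005 × 3.197/100 ≈ 160.
Year 2008: gap = -2.3 × (9.04 - 4.19) = -11.155%, loss ≈ 5005 × 11.155/100 ≈ 558.
Year 2009: gap = -2.3 × (9.09 - 4.19) = -11.27%, loss ≈ 5005 × 11.27/100 ≈ 564.
Total lost output = 113 + 167 + 160 + 558 + 564 = 1562 billion.

£1,562 billion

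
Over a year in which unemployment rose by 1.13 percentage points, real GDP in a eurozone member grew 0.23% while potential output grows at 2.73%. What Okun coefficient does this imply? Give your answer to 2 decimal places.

Growth form: g_Y = g_Y* - β × Δu, so β = (g_Y* - g_Y)/Δu.
β = (2.73 - 0.23)/1.13 = 2.5/1.13 = 2.21.

β ≈ 2.21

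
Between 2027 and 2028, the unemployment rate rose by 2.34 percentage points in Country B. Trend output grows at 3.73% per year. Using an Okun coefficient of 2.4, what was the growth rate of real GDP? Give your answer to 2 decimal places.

-1.89%

Growth-rate Okun's law: g_Y = g_Y* - β × Δu.
g_Y = 3.73 - 2.4 × (2.34) = 3.73 - 5.616 = -1.886%, i.e. -1.89% to 2 d.p.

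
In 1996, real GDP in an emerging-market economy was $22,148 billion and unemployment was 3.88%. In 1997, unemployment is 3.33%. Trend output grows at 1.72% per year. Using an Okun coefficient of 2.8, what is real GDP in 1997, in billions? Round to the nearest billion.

$22,870 billion

Δu = 3.33 - 3.88 = -0.55 points.
Okun's law (growth form): g_Y = g_Y* - β × Δu = 1.72 - 2.8 × (-0.55) = 1.72 + 1.54 = 3.26%.
Real GDP in the next year = 22148 × (1 + 3.26/100) = 22148 × 1.0326 ≈ 22870 billion.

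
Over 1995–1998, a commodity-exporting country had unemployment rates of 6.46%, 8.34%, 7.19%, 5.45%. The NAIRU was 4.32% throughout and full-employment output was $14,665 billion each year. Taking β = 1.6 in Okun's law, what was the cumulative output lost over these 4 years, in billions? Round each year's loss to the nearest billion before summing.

Year 1995: gap = -1.6 × (6.46 - 4.32) = -3.424%, loss ≈ 14665 × 3.424/100 ≈ 502.
Year 1996: gap = -1.6 × (8.34 - 4.32) = -6.432%, loss ≈ 14665 × 6.432/100 ≈ 943.
Year 1997: gap = -1.6 × (7.19 - 4.32) = -4.592%, loss ≈ 14665 × 4.592/100 ≈ 673.
Year 1998: gap = -1.6 × (5.45 - 4.32) = -1.808%, loss ≈ 14665 × 1.808/100 ≈ 265.
Total lost output = 502 + 943 + 673 + 265 = 2383 billion.

$2,383 billion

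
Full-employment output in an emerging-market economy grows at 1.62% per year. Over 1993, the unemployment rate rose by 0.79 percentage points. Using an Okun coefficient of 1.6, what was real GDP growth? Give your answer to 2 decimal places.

0.36%

Growth-rate Okun's law: g_Y = g_Y* - β × Δu.
g_Y = 1.62 - 1.6 × (0.79) = 1.62 - 1.264 = 0.356%, i.e. 0.36% to 2 d.p.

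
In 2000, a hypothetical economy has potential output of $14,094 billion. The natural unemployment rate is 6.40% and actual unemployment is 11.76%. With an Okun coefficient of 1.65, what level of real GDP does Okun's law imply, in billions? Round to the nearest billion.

Unemployment gap = 11.76 - 6.4 = 5.36 points, so the output gap is -1.65 × 5.36 = -8.844%.
Actual GDP = 14094 × (1 - 8.844/100) = 14094 × 0.91156 ≈ 12848 billion.

$12,848 billion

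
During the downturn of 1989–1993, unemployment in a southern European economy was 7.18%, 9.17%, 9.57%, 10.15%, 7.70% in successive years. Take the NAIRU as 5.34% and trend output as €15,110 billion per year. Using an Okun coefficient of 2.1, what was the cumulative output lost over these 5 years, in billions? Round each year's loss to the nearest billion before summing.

Year 1989: gap = -2.1 × (7.18 - 5.34) = -3.864%, loss ≈ 15110 × 3.864/100 ≈ 584.
Year 1990: gap = -2.1 × (9.17 - 5.34) = -8.043%, loss ≈ 15110 × 8.043/100 ≈ 1215.
Year 1991: gap = -2.1 × (9.57 - 5.34) = -8.883%, loss ≈ 15110 × 8.883/100 ≈ 1342.
Year 1992: gap = -2.1 × (10.15 - 5.34) = -10.101%, loss ≈ 15110 × 10.101/100 ≈ 1526.
Year 1993: gap = -2.1 × (7.7 - 5.34) = -4.956%, loss ≈ 15110 × 4.956/100 ≈ 749.
Total lost output = 584 + 1215 + 1342 + 1526 + 749 = 5416 billion.

€5,416 billion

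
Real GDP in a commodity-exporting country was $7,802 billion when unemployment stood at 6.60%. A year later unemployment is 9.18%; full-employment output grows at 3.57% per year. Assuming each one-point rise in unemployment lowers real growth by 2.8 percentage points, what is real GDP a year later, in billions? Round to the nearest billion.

Δu = 9.18 - 6.6 = 2.58 points.
Okun's law (growth form): g_Y = g_Y* - β × Δu = 3.57 - 2.8 × (2.58) = 3.57 - 7.224 = -3.654%.
Real GDP in the next year = 7802 × (1 - 3.654/100) = 7802 × 0.96346 ≈ 7517 billion.

$7,517 billion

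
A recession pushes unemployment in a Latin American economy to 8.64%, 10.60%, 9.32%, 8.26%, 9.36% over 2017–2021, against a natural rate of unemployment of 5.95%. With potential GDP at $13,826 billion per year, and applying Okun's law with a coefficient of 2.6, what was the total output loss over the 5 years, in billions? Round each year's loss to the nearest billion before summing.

Year 2017: gap = -2.6 × (8.64 - 5.95) = -6.994%, loss ≈ 13826 × 6.994/100 ≈ 967.
Year 2018: gap = -2.6 × (10.6 - 5.95) = -12.09%, loss ≈ 13826 × 12.09/100 ≈ 1672.
Year 2019: gap = -2.6 × (9.32 - 5.95) = -8.762%, loss ≈ 13826 × 8.762/100 ≈ 1211.
Year 2020: gap = -2.6 × (8.26 - 5.95) = -6.006%, loss ≈ 13826 × 6.006/100 ≈ 830.
Year 2021: gap = -2.6 × (9.36 - 5.95) = -8.866%, loss ≈ 13826 × 8.866/100 ≈ 1226.
Total lost output = 967 + 1672 + 1211 + 830 + 1226 = 5906 billion.

$5,906 billion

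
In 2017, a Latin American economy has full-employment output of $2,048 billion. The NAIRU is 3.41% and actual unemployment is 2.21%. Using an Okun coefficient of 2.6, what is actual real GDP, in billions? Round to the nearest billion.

Unemployment gap = 2.21 - 3.41 = -1.2 points, so the output gap is -2.6 × (-1.2) = 3.12%.
Actual GDP = 2048 × (1 + 3.12/100) = 2048 × 1.0312 ≈ 2112 billion.

$2,112 billion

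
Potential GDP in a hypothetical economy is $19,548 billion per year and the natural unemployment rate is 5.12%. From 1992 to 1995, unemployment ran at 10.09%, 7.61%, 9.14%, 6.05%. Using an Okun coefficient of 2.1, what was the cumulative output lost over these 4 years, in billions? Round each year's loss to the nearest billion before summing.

$5,094 billion

Year 1992: gap = -2.1 × (10.09 - 5.12) = -10.437%, loss ≈ 19548 × 10.437/100 ≈ 2040.
Year 1993: gap = -2.1 × (7.61 - 5.12) = -5.229%, loss ≈ 19548 × 5.229/100 ≈ 1022.
Year 1994: gap = -2.1 × (9.14 - 5.12) = -8.442%, loss ≈ 19548 × 8.442/100 ≈ 1650.
Year 1995: gap = -2.1 × (6.05 - 5.12) = -1.953%, loss ≈ 19548 × 1.953/100 ≈ 382.
Total lost output = 2040 + 1022 + 1650 + 382 = 5094 billion.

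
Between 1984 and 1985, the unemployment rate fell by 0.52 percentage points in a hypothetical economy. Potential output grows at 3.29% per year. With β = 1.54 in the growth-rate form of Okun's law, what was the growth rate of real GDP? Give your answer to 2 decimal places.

Growth-rate Okun's law: g_Y = g_Y* - β × Δu.
g_Y = 3.29 - 1.54 × (-0.52) = 3.29 + 0.8008 = 4.0908%, i.e. 4.09% to 2 d.p.

4.09%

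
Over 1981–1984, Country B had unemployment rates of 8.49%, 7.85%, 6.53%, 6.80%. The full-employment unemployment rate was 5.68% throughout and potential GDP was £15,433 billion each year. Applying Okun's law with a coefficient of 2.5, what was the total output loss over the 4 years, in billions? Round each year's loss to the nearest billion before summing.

£2,681 billion

Year 1981: gap = -2.5 × (8.49 - 5.68) = -7.025%, loss ≈ 15433 × 7.025/100 ≈ 1084.
Year 1982: gap = -2.5 × (7.85 - 5.68) = -5.425%, loss ≈ 15433 × 5.425/100 ≈ 837.
Year 1983: gap = -2.5 × (6.53 - 5.68) = -2.125%, loss ≈ 15433 × 2.125/100 ≈ 328.
Year 1984: gap = -2.5 × (6.8 - 5.68) = -2.8%, loss ≈ 15433 × 2.8/100 ≈ 432.
Total lost output = 1084 + 837 + 328 + 432 = 2681 billion.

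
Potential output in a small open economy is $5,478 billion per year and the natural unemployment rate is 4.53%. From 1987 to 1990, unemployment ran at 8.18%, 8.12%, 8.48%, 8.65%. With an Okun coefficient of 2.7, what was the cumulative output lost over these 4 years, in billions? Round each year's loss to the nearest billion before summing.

$2,264 billion

Year 1987: gap = -2.7 × (8.18 - 4.53) = -9.855%, loss ≈ 5478 × 9.855/100 ≈ 540.
Year 1988: gap = -2.7 × (8.12 - 4.53) = -9.693%, loss ≈ 5478 × 9.693/100 ≈ 531.
Year 1989: gap = -2.7 × (8.48 - 4.53) = -10.665%, loss ≈ 5478 × 10.665/100 ≈ 584.
Year 1990: gap = -2.7 × (8.65 - 4.53) = -11.124%, loss ≈ 5478 × 11.124/100 ≈ 609.
Total lost output = 540 + 531 + 584 + 609 = 2264 billion.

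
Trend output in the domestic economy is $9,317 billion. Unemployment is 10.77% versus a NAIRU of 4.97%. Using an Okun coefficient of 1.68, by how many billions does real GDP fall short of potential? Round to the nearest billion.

Output gap = -1.68 × (10.77 - 4.97) = -1.68 × 5.8 = -9.744%.
Actual GDP ≈ 9317 × 0.90256 ≈ 8409 billion, so the shortfall is 9317 - 8409 = 908 billion.

$908 billion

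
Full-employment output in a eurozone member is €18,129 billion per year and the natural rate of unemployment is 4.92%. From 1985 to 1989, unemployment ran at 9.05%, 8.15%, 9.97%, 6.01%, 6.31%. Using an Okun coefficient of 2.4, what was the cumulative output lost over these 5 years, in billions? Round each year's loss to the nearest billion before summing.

Year 1985: gap = -2.4 × (9.05 - 4.92) = -9.912%, loss ≈ 18129 × 9.912/100 ≈ 1797.
Year 1986: gap = -2.4 × (8.15 - 4.92) = -7.752%, loss ≈ 18129 × 7.752/100 ≈ 1405.
Year 1987: gap = -2.4 × (9.97 - 4.92) = -12.12%, loss ≈ 18129 × 12.12/100 ≈ 2197.
Year 1988: gap = -2.4 × (6.01 - 4.92) = -2.616%, loss ≈ 18129 × 2.616/100 ≈ 474.
Year 1989: gap = -2.4 × (6.31 - 4.92) = -3.336%, loss ≈ 18129 × 3.336/100 ≈ 605.
Total lost output = 1797 + 1405 + 2197 + 474 + 605 = 6478 billion.

€6,478 billion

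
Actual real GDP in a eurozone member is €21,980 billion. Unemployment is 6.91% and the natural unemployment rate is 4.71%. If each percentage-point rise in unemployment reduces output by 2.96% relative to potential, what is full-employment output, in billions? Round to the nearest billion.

€23,511 billion

Unemployment gap = 6.91 - 4.71 = 2.2 points, so output gap = -2.96 × 2.2 = -6.512%.
Since Y = Y* × (1 + gap/100), Y* = 21980/0.93488 ≈ 23511 billion.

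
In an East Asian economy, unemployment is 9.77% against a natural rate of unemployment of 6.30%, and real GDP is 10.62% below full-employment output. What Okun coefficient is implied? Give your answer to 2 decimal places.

Okun's law: output gap = -β × (u - u*).
-10.62 = -β × (9.77 - 6.3) = -β × 3.47, so β = 10.62/3.47 = 3.06.

β ≈ 3.06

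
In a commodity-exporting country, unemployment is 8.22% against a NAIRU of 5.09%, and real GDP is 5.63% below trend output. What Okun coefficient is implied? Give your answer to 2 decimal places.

β ≈ 1.80

Okun's law: output gap = -β × (u - u*).
-5.63 = -β × (8.22 - 5.09) = -β × 3.13, so β = 5.63/3.13 = 1.80.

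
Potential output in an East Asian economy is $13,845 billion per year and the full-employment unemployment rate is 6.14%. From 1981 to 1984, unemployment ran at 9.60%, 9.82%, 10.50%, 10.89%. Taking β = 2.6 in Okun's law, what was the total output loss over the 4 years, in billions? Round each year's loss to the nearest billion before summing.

Year 1981: gap = -2.6 × (9.6 - 6.14) = -8.996%, loss ≈ 13845 × 8.996/100 ≈ 1245.
Year 1982: gap = -2.6 × (9.82 - 6.14) = -9.568%, loss ≈ 13845 × 9.568/100 ≈ 1325.
Year 1983: gap = -2.6 × (10.5 - 6.14) = -11.336%, loss ≈ 13845 × 11.336/100 ≈ 1569.
Year 1984: gap = -2.6 × (10.89 - 6.14) = -12.35%, loss ≈ 13845 × 12.35/100 ≈ 1710.
Total lost output = 1245 + 1325 + 1569 + 1710 = 5849 billion.

$5,849 billion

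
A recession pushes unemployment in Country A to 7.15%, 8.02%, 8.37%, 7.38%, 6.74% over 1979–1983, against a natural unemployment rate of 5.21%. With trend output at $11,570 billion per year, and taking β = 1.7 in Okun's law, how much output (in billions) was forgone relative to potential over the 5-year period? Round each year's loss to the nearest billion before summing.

$2,285 billion

Year 1979: gap = -1.7 × (7.15 - 5.21) = -3.298%, loss ≈ 11570 × 3.298/100 ≈ 382.
Year 1980: gap = -1.7 × (8.02 - 5.21) = -4.777%, loss ≈ 11570 × 4.777/100 ≈ 553.
Year 1981: gap = -1.7 × (8.37 - 5.21) = -5.372%, loss ≈ 11570 × 5.372/100 ≈ 622.
Year 1982: gap = -1.7 × (7.38 - 5.21) = -3.689%, loss ≈ 11570 × 3.689/100 ≈ 427.
Year 1983: gap = -1.7 × (6.74 - 5.21) = -2.601%, loss ≈ 11570 × 2.601/100 ≈ 301.
Total lost output = 382 + 553 + 622 + 427 + 301 = 2285 billion.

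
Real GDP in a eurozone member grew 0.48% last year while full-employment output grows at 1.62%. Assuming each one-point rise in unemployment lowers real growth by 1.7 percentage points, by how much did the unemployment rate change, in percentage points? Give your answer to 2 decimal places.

0.67 percentage points

Growth-rate Okun's law: g_Y = g_Y* - β × Δu, so Δu = (g_Y* - g_Y)/β.
Δu = (1.62 - 0.48)/1.7 = 1.14/1.7 = 0.67 percentage points.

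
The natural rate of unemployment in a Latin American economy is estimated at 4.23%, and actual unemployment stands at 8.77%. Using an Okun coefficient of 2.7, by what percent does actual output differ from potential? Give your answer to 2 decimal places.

-12.26%

The unemployment gap is 8.77 - 4.23 = 4.54 percentage points.
Okun's law gives an output gap of -2.7 × 4.54 = -12.258%, i.e. 12.26% below potential.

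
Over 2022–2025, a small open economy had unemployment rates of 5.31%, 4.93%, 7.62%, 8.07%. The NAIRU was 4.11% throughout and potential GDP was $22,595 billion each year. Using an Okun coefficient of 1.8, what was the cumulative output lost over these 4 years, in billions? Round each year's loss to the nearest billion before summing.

$3,861 billion

Year 2022: gap = -1.8 × (5.31 - 4.11) = -2.16%, loss ≈ 22595 × 2.16/100 ≈ 488.
Year 2023: gap = -1.8 × (4.93 - 4.11) = -1.476%, loss ≈ 22595 × 1.476/100 ≈ 334.
Year 2024: gap = -1.8 × (7.62 - 4.11) = -6.318%, loss ≈ 22595 × 6.318/100 ≈ 1428.
Year 2025: gap = -1.8 × (8.07 - 4.11) = -7.128%, loss ≈ 22595 × 7.128/100 ≈ 1611.
Total lost output = 488 + 334 + 1428 + 1611 = 3861 billion.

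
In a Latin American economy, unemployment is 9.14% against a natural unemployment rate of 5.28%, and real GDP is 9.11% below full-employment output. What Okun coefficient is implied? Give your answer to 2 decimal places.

Okun's law: output gap = -β × (u - u*).
-9.11 = -β × (9.14 - 5.28) = -β × 3.86, so β = 9.11/3.86 = 2.36.

β ≈ 2.36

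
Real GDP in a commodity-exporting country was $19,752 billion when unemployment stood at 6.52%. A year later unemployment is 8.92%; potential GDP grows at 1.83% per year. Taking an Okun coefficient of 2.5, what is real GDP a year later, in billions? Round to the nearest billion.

Δu = 8.92 - 6.52 = 2.4 points.
Okun's law (growth form): g_Y = g_Y* - β × Δu = 1.83 - 2.5 × (2.40) = 1.83 - 6 = -4.17%.
Real GDP in the next year = 19752 × (1 - 4.17/100) = 19752 × 0.9583 ≈ 18928 billion.

$18,928 billion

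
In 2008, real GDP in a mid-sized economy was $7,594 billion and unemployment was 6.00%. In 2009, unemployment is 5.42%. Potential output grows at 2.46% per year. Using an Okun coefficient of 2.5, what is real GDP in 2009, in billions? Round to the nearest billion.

Δu = 5.42 - 6 = -0.58 points.
Okun's law (growth form): g_Y = g_Y* - β × Δu = 2.46 - 2.5 × (-0.58) = 2.46 + 1.45 = 3.91%.
Real GDP in the next year = 7594 × (1 + 3.91/100) = 7594 × 1.0391 ≈ 7891 billion.

$7,891 billion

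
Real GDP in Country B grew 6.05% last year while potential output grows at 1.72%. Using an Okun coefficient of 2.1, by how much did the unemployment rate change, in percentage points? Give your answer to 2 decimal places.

-2.06 percentage points

Growth-rate Okun's law: g_Y = g_Y* - β × Δu, so Δu = (g_Y* - g_Y)/β.
Δu = (1.72 - 6.05)/2.1 = -4.33/2.1 = -2.06 percentage points.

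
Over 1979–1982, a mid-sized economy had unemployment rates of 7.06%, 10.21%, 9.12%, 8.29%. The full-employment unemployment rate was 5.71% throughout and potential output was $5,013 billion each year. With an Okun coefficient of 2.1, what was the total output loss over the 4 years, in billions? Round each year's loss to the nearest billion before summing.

$1,247 billion

Year 1979: gap = -2.1 × (7.06 - 5.71) = -2.835%, loss ≈ 5013 × 2.835/100 ≈ 142.
Year 1980: gap = -2.1 × (10.21 - 5.71) = -9.45%, loss ≈ 5013 × 9.45/100 ≈ 474.
Year 1981: gap = -2.1 × (9.12 - 5.71) = -7.161%, loss ≈ 5013 × 7.161/100 ≈ 359.
Year 1982: gap = -2.1 × (8.29 - 5.71) = -5.418%, loss ≈ 5013 × 5.418/100 ≈ 272.
Total lost output = 142 + 474 + 359 + 272 = 1247 billion.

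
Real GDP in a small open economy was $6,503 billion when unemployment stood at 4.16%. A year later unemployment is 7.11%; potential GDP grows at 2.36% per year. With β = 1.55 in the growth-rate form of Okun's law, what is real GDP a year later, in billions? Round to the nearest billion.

Δu = 7.11 - 4.16 = 2.95 points.
Okun's law (growth form): g_Y = g_Y* - β × Δu = 2.36 - 1.55 × (2.95) = 2.36 - 4.5725 = -2.2125%.
Real GDP in the next year = 6503 × (1 - 2.2125/100) = 6503 × 0.977875 ≈ 6359 billion.

$6,359 billion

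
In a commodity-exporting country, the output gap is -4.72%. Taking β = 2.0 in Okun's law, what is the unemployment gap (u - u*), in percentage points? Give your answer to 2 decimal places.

Okun's law: output gap = -β × (u - u*), so u - u* = -(output gap)/β.
u - u* = -(-4.72)/2.0 = 2.36 percentage points.

2.36 percentage points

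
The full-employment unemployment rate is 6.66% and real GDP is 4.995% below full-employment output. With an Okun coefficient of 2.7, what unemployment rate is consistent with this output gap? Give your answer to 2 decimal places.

From Okun's law, u - u* = -(output gap)/β = -(-4.995)/2.7 = 1.85 points.
So u = 6.66 + 1.85 = 8.51%.

8.51%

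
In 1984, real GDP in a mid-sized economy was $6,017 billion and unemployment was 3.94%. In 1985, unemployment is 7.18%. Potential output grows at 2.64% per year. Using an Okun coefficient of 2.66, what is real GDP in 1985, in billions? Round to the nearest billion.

$5,657 billion

Δu = 7.18 - 3.94 = 3.24 points.
Okun's law (growth form): g_Y = g_Y* - β × Δu = 2.64 - 2.66 × (3.24) = 2.64 - 8.6184 = -5.9784%.
Real GDP in the next year = 6017 × (1 - 5.9784/100) = 6017 × 0.940216 ≈ 5657 billion.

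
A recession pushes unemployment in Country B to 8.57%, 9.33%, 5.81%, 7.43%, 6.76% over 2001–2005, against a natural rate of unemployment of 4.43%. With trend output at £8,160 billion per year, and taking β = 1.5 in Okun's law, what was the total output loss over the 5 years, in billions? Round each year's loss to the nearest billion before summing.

Year 2001: gap = -1.5 × (8.57 - 4.43) = -6.21%, loss ≈ 8160 × 6.21/100 ≈ 507.
Year 2002: gap = -1.5 × (9.33 - 4.43) = -7.35%, loss ≈ 8160 × 7.35/100 ≈ 600.
Year 2003: gap = -1.5 × (5.81 - 4.43) = -2.07%, loss ≈ 8160 × 2.07/100 ≈ 169.
Year 2004: gap = -1.5 × (7.43 - 4.43) = -4.5%, loss ≈ 8160 × 4.5/100 ≈ 367.
Year 2005: gap = -1.5 × (6.76 - 4.43) = -3.495%, loss ≈ 8160 × 3.495/100 ≈ 285.
Total lost output = 507 + 600 + 169 + 367 + 285 = 1928 billion.

£1,928 billion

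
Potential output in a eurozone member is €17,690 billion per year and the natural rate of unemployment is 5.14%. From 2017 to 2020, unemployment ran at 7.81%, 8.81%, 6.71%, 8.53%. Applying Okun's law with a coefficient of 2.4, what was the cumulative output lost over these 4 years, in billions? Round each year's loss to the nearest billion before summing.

Year 2017: gap = -2.4 × (7.81 - 5.14) = -6.408%, loss ≈ 17690 × 6.408/100 ≈ 1134.
Year 2018: gap = -2.4 × (8.81 - 5.14) = -8.808%, loss ≈ 17690 × 8.808/100 ≈ 1558.
Year 2019: gap = -2.4 × (6.71 - 5.14) = -3.768%, loss ≈ 17690 × 3.768/100 ≈ 667.
Year 2020: gap = -2.4 × (8.53 - 5.14) = -8.136%, loss ≈ 17690 × 8.136/100 ≈ 1439.
Total lost output = 1134 + 1558 + 667 + 1439 = 4798 billion.

€4,798 billion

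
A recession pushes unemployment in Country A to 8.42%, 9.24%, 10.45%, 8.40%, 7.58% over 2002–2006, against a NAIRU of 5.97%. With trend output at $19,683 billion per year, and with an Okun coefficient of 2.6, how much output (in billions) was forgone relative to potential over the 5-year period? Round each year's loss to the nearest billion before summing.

Year 2002: gap = -2.6 × (8.42 - 5.97) = -6.37%, loss ≈ 19683 × 6.37/100 ≈ 1254.
Year 2003: gap = -2.6 × (9.24 - 5.97) = -8.502%, loss ≈ 19683 × 8.502/100 ≈ 1673.
Year 2004: gap = -2.6 × (10.45 - 5.97) = -11.648%, loss ≈ 19683 × 11.648/100 ≈ 2293.
Year 2005: gap = -2.6 × (8.4 - 5.97) = -6.318%, loss ≈ 19683 × 6.318/100 ≈ 1244.
Year 2006: gap = -2.6 × (7.58 - 5.97) = -4.186%, loss ≈ 19683 × 4.186/100 ≈ 824.
Total lost output = 1254 + 1673 + 2293 + 1244 + 824 = 7288 billion.

$7,288 billion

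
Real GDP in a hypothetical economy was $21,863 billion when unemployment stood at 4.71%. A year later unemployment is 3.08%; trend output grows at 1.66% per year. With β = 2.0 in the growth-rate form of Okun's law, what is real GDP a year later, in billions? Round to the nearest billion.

$22,939 billion

Δu = 3.08 - 4.71 = -1.63 points.
Okun's law (growth form): g_Y = g_Y* - β × Δu = 1.66 - 2.0 × (-1.63) = 1.66 + 3.26 = 4.92%.
Real GDP in the next year = 21863 × (1 + 4.92/100) = 21863 × 1.0492 ≈ 22939 billion.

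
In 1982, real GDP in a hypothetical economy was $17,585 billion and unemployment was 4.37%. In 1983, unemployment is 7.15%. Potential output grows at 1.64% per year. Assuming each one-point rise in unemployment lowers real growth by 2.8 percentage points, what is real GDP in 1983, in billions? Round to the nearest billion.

Δu = 7.15 - 4.37 = 2.78 points.
Okun's law (growth form): g_Y = g_Y* - β × Δu = 1.64 - 2.8 × (2.78) = 1.64 - 7.784 = -6.144%.
Real GDP in the next year = 17585 × (1 - 6.144/100) = 17585 × 0.93856 ≈ 16505 billion.

$16,505 billion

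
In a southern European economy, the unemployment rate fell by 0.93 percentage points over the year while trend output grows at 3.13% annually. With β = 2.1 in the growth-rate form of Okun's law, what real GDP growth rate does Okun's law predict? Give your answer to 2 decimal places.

5.08%

Growth-rate Okun's law: g_Y = g_Y* - β × Δu.
g_Y = 3.13 - 2.1 × (-0.93) = 3.13 + 1.953 = 5.083%, i.e. 5.08% to 2 d.p.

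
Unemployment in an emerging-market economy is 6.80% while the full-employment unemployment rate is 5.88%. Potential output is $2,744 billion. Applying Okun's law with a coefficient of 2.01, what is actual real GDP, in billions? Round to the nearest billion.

Unemployment gap = 6.8 - 5.88 = 0.92 points, so the output gap is -2.01 × 0.92 = -1.8492%.
Actual GDP = 2744 × (1 - 1.8492/100) = 2744 × 0.981508 ≈ 2693 billion.

$2,693 billion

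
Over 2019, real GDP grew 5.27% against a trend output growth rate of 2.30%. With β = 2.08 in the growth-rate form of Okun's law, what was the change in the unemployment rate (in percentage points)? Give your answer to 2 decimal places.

Growth-rate Okun's law: g_Y = g_Y* - β × Δu, so Δu = (g_Y* - g_Y)/β.
Δu = (2.3 - 5.27)/2.08 = -2.97/2.08 = -1.43 percentage points.

-1.43 percentage points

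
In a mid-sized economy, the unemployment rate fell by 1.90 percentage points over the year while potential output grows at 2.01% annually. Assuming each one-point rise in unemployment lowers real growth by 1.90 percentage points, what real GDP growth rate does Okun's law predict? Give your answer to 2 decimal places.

5.62%

Growth-rate Okun's law: g_Y = g_Y* - β × Δu.
g_Y = 2.01 - 1.90 × (-1.90) = 2.01 + 3.61 = 5.62%, i.e. 5.62% to 2 d.p.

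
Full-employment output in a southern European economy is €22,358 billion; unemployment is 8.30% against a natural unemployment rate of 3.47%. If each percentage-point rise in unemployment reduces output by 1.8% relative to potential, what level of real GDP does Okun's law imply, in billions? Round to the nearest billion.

Unemployment gap = 8.3 - 3.47 = 4.83 points, so the output gap is -1.8 × 4.83 = -8.694%.
Actual GDP = 22358 × (1 - 8.694/100) = 22358 × 0.91306 ≈ 20414 billion.

€20,414 billion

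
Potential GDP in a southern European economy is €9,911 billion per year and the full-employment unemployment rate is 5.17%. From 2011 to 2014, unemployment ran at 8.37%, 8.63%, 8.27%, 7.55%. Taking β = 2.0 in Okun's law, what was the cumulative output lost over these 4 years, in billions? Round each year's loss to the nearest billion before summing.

Year 2011: gap = -2.0 × (8.37 - 5.17) = -6.4%, loss ≈ 9911 × 6.4/100 ≈ 634.
Year 2012: gap = -2.0 × (8.63 - 5.17) = -6.92%, loss ≈ 9911 × 6.92/100 ≈ 686.
Year 2013: gap = -2.0 × (8.27 - 5.17) = -6.2%, loss ≈ 9911 × 6.2/100 ≈ 614.
Year 2014: gap = -2.0 × (7.55 - 5.17) = -4.76%, loss ≈ 9911 × 4.76/100 ≈ 472.
Total lost output = 634 + 686 + 614 + 472 = 2406 billion.

€2,406 billion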